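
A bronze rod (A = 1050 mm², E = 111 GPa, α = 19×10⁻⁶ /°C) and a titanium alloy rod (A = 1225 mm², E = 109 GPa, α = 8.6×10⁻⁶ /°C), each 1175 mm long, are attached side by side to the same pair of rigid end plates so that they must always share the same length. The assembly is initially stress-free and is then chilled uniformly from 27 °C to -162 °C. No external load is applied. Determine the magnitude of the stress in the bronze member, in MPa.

The bronze has the larger α, so on cooling it would change length more than the titanium alloy if both were free. The rigid plates force a common final length, so the bronze is put into tension and the titanium alloy into compression, with equal and opposite forces P (no external load).
Setting the final lengths equal and cancelling L: (α₁ − α₂)ΔT = P/(A₁E₁) + P/(A₂E₂).
|α₁ − α₂|·ΔT = 10.4×10⁻⁶ × 189 = 0.001966.
1/(A₁E₁) + 1/(A₂E₂) = 1/(1050×111×10³) + 1/(1225×109×10³) = 1.607×10⁻⁸ N⁻¹.
P = 0.001966 / 1.607×10⁻⁸ = 122300 N = 122.3 kN.
σ_{bronze} = P/A₁ = 122300/1050 = 116.5 MPa, tensile.

σ ≈ 116 MPa (tensile)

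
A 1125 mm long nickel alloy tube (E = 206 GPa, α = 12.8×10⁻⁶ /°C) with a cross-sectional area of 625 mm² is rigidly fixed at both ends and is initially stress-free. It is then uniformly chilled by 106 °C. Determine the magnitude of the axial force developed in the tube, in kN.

Full restraint means ε = 0, so the stress is σ = EαΔT = 206×10³ × 12.8×10⁻⁶ × 106 = 279.5 MPa.
P = AEαΔT = 625 × 206×10³ × 12.8×10⁻⁶ × 106 = 174.7 kN (tensile).

P ≈ 175 kN (tensile)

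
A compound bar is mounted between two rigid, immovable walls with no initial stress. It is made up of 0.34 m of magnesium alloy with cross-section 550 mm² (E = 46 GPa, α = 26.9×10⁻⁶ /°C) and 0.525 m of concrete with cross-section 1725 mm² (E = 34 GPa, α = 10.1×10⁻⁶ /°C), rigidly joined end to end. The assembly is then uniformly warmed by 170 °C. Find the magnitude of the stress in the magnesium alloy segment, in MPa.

σ ≈ 199 MPa (compressive)

If the supports were absent, the total length change would be Σ αᵢΔT Lᵢ = 26.9×10⁻⁶×170×340 + 10.1×10⁻⁶×170×525 = 2.456 mm.
The rigid supports impose zero overall length change; the single axial force P common to all segments must satisfy P Σ Lᵢ/(AᵢEᵢ) = δ_free.
Σ Lᵢ/(AᵢEᵢ) = 340/(550×46×10³) + 525/(1725×34×10³) = 2.239×10⁻⁵ mm/N.
Hence P = δ_free / Σ(L/AE) = 2.456/2.239×10⁻⁵ = 109.7 kN (compressive).
σ_{magnesium alloy} = P / A = 109700 / 550 = 199.5 MPa.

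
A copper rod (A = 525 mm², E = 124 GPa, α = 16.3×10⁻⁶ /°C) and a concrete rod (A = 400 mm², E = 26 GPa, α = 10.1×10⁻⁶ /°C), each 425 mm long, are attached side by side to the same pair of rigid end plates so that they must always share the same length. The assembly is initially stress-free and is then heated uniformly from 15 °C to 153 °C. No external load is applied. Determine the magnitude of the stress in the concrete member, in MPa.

Equilibrium of a rigid end plate with no external load gives equal and opposite internal forces ±P in the two members. Since α_{copper} > α_{concrete}, heating drives the copper into compression and the concrete into tension.
Setting the final lengths equal and cancelling L: (α₁ − α₂)ΔT = P/(A₁E₁) + P/(A₂E₂).
|α₁ − α₂|·ΔT = 6.2×10⁻⁶ × 138 = 0.0008556.
1/(A₁E₁) + 1/(A₂E₂) = 1/(525×124×10³) + 1/(400×26×10³) = 1.115×10⁻⁷ N⁻¹.
P = 0.0008556 / 1.115×10⁻⁷ = 7673 N = 7.673 kN.
σ_{concrete} = P/A₂ = 7673/400 = 19.18 MPa, tensile.

σ ≈ 19.2 MPa (tensile)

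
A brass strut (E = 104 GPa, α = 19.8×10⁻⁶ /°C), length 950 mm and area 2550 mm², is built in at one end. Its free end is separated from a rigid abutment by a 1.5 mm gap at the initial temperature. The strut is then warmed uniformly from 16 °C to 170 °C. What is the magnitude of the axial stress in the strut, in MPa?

σ ≈ 153 MPa (compressive)

If the wall were absent the strut would grow by αΔT L = 19.8×10⁻⁶ × 154 × 950 = 2.897 mm.
The gap closes (δ_free > 1.5 mm) and the wall then resists a further 2.897 − 1.5 = 1.397 mm of expansion.
That suppressed elongation corresponds to σ = E·Δ/L = 104×10³ × 1.397/950 = 152.9 MPa.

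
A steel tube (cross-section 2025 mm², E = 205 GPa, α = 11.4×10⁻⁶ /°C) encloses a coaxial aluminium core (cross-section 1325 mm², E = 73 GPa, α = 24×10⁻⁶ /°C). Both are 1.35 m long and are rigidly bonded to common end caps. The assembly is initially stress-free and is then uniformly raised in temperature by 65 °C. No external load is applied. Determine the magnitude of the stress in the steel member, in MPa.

The aluminium has the larger α, so on heating it would change length more than the steel if both were free. The rigid plates force a common final length, so the aluminium is put into compression and the steel into tension, with equal and opposite forces P (no external load).
Equating the net (thermal + elastic) strains gives |α₁ − α₂|·ΔT = P·[1/(A₁E₁) + 1/(A₂E₂)].
|α₁ − α₂|·ΔT = 12.6×10⁻⁶ × 65 = 0.000819.
1/(A₁E₁) + 1/(A₂E₂) = 1/(2025×205×10³) + 1/(1325×73×10³) = 1.275×10⁻⁸ N⁻¹.
P = 0.000819 / 1.275×10⁻⁸ = 64250 N = 64.25 kN.
σ_{steel} = P/A₁ = 64250/2025 = 31.73 MPa, tensile.

σ ≈ 31.7 MPa (tensile)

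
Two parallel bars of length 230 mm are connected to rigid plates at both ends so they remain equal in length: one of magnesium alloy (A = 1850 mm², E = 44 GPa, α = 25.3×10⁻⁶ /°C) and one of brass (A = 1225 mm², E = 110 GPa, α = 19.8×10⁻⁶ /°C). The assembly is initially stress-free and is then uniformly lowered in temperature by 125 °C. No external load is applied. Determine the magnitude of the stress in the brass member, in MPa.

σ ≈ 28.5 MPa (compressive)

The magnesium alloy has the larger α, so on cooling it would change length more than the brass if both were free. The rigid plates force a common final length, so the magnesium alloy is put into tension and the brass into compression, with equal and opposite forces P (no external load).
Compatibility of the two members (thermal + elastic change equal): (α₁ − α₂)ΔT = P·[1/(A₁E₁) + 1/(A₂E₂)].
|α₁ − α₂|·ΔT = 5.5×10⁻⁶ × 125 = 0.0006875.
1/(A₁E₁) + 1/(A₂E₂) = 1/(1850×44×10³) + 1/(1225×110×10³) = 1.971×10⁻⁸ N⁻¹.
So P = 0.0006875 / 1.971×10⁻⁸ = 34.89 kN.
σ_{brass} = P/A₂ = 34890/1225 = 28.48 MPa, compressive.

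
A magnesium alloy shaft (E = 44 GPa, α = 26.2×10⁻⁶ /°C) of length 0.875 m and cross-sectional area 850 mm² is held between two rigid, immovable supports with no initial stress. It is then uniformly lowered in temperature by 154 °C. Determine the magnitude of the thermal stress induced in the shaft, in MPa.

The supports are rigid, so the total axial strain is zero. The restrained thermal strain is ε = αΔT = 26.2×10⁻⁶ × 154 = 4034.8×10⁻⁶.
The stress required to suppress this strain is σ = Eε = 44×10³ × 4034.8×10⁻⁶ = 177.5 MPa, tensile since the shaft is trying to contract.

σ ≈ 178 MPa (tensile)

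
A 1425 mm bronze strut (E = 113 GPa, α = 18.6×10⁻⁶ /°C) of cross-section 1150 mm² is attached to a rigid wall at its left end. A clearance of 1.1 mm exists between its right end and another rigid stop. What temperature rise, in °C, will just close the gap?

ΔT ≈ 41.5 °C

The gap closes when αΔT L = 1.1 mm, since the strut is still unstressed at that instant.
So ΔT = g/(αL) = 1.1/(18.6×10⁻⁶ × 1425) = 41.5 °C.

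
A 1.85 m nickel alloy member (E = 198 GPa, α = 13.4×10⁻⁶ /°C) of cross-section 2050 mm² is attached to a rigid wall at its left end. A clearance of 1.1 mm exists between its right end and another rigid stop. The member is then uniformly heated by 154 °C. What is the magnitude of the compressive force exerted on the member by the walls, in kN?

Free thermal elongation = αΔT L = 13.4×10⁻⁶ × 154 × 1850 = 3.818 mm.
The gap closes (δ_free > 1.1 mm) and the wall then resists a further 3.818 − 1.1 = 2.718 mm of expansion.
That suppressed elongation corresponds to σ = E·Δ/L = 198×10³ × 2.718/1850 = 290.9 MPa.
Force on the wall = σA = 290.9 × 2050 mm² = 596.3 kN.

P ≈ 596 kN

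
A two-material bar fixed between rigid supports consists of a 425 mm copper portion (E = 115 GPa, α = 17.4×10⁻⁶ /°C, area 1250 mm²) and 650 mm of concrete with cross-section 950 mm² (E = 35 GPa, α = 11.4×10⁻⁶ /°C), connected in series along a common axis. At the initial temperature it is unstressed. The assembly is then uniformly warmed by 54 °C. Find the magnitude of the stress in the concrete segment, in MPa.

σ ≈ 37.4 MPa (compressive)

With the walls removed the bar would change length by δ_free = Σ αᵢΔT Lᵢ = 17.4×10⁻⁶×54×425 + 11.4×10⁻⁶×54×650 = 0.7995 mm.
The walls prevent any net length change, so an axial force P (same in every segment) develops. Compatibility: P · Σ Lᵢ/(AᵢEᵢ) = δ_free.
Σ Lᵢ/(AᵢEᵢ) = 425/(1250×115×10³) + 650/(950×35×10³) = 2.251×10⁻⁵ mm/N.
Hence P = δ_free / Σ(L/AE) = 0.7995/2.251×10⁻⁵ = 35.52 kN (compressive).
σ_{concrete} = P / A = 35520 / 950 = 37.39 MPa.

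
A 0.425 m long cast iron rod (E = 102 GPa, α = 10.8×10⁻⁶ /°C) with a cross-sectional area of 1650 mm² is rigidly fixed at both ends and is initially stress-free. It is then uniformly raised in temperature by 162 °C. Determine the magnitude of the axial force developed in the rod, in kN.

P ≈ 294 kN (compressive)

With zero net strain, σ = E·αΔT = 102 GPa × 10.8×10⁻⁶ × 162 = 178.5 MPa.
P = AEαΔT = 1650 × 102×10³ × 10.8×10⁻⁶ × 162 = 294.5 kN (compressive).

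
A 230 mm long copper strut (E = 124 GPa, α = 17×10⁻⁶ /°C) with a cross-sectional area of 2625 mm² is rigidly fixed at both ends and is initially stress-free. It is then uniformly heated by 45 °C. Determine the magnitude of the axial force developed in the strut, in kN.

The ends cannot move, so σ = EαΔT = 124×10³ × 17×10⁻⁶ × 45 = 94.86 MPa.
Axial force P = σA = 94.86 × 2625 = 249000 N = 249 kN, compressive.

P ≈ 249 kN (compressive)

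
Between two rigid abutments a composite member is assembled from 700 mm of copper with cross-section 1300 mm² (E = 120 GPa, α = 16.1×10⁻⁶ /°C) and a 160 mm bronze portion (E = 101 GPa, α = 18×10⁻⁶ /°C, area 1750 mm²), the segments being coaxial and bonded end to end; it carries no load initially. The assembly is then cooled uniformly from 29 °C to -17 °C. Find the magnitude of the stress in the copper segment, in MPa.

If the supports were absent, the total length change would be Σ αᵢΔT Lᵢ = 16.1×10⁻⁶×46×700 + 18×10⁻⁶×46×160 = 0.6509 mm.
The rigid supports impose zero overall length change; the single axial force P common to all segments must satisfy P Σ Lᵢ/(AᵢEᵢ) = δ_free.
Σ Lᵢ/(AᵢEᵢ) = 700/(1300×120×10³) + 160/(1750×101×10³) = 5.392×10⁻⁶ mm/N.
Hence P = δ_free / Σ(L/AE) = 0.6509/5.392×10⁻⁶ = 120.7 kN (tensile).
σ_{copper} = P / A = 120700 / 1300 = 92.85 MPa.

σ ≈ 92.9 MPa (tensile)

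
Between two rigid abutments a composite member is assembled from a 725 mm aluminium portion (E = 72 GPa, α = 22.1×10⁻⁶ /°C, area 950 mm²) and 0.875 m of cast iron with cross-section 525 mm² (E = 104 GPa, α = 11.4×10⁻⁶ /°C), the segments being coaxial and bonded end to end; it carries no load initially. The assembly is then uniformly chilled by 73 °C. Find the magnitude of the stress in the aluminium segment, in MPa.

σ ≈ 75 MPa (tensile)

If the supports were absent, the total length change would be Σ αᵢΔT Lᵢ = 22.1×10⁻⁶×73×725 + 11.4×10⁻⁶×73×875 = 1.898 mm.
The rigid supports impose zero overall length change; the single axial force P common to all segments must satisfy P Σ Lᵢ/(AᵢEᵢ) = δ_free.
Σ Lᵢ/(AᵢEᵢ) = 725/(950×72×10³) + 875/(525×104×10³) = 2.663×10⁻⁵ mm/N.
Hence P = δ_free / Σ(L/AE) = 1.898/2.663×10⁻⁵ = 71.28 kN (tensile).
σ_{aluminium} = P / A = 71280 / 950 = 75.03 MPa.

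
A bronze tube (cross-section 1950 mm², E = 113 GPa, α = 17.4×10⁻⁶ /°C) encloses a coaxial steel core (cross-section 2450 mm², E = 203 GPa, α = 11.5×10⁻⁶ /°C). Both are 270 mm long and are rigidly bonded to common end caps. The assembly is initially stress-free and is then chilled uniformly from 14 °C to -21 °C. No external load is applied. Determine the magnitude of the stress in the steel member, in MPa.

Equilibrium of a rigid end plate with no external load gives equal and opposite internal forces ±P in the two members. Since α_{bronze} > α_{steel}, cooling drives the bronze into tension and the steel into compression.
Setting the final lengths equal and cancelling L: (α₁ − α₂)ΔT = P/(A₁E₁) + P/(A₂E₂).
|α₁ − α₂|·ΔT = 5.9×10⁻⁶ × 35 = 0.0002065.
1/(A₁E₁) + 1/(A₂E₂) = 1/(1950×113×10³) + 1/(2450×203×10³) = 6.549×10⁻⁹ N⁻¹.
So P = 0.0002065 / 6.549×10⁻⁹ = 31.53 kN.
σ_{steel} = P/A₂ = 31530/2450 = 12.87 MPa, compressive.

σ ≈ 12.9 MPa (compressive)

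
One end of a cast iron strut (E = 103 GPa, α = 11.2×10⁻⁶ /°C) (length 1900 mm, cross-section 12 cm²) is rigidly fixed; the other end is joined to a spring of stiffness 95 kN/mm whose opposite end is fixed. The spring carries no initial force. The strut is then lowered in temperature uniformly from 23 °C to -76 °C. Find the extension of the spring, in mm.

The unrestrained thermal change is αΔT L = 11.2×10⁻⁶ × 99 × 1900 = 2.107 mm.
Let P be the tensile force in the spring. The strut extends elastically by PL/(AE) and the spring stretches by P/k; together these equal δ_free.
So P = δ_free / [L/(AE) + 1/k] = 2.107 / [ 1900/(1200×103×10³) + 1/(95×10³) ].
P = 2.107 / 2.59×10⁻⁵ = 81350 N.
Spring extension = P/k = 81350/(95×10³) = 0.8563 mm.

δ ≈ 0.856 mm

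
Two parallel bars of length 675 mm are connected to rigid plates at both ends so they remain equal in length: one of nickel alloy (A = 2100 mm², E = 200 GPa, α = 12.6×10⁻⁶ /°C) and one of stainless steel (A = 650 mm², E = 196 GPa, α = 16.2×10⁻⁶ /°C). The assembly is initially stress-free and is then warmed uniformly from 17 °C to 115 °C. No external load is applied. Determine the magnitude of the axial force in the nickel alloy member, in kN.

P ≈ 34.5 kN (tensile in the nickel alloy)

Both members must finish at the same length. With the larger α, the stainless steel tends to over-expand; the plates restrain it, putting the stainless steel in compression and the nickel alloy in tension. With no external load the two internal forces are equal and opposite, magnitude P.
Equating the net (thermal + elastic) strains gives |α₁ − α₂|·ΔT = P·[1/(A₁E₁) + 1/(A₂E₂)].
|α₁ − α₂|·ΔT = 3.6×10⁻⁶ × 98 = 0.0003528.
1/(A₁E₁) + 1/(A₂E₂) = 1/(2100×200×10³) + 1/(650×196×10³) = 1.023×10⁻⁸ N⁻¹.
P = 0.0003528 / 1.023×10⁻⁸ = 34490 N = 34.49 kN.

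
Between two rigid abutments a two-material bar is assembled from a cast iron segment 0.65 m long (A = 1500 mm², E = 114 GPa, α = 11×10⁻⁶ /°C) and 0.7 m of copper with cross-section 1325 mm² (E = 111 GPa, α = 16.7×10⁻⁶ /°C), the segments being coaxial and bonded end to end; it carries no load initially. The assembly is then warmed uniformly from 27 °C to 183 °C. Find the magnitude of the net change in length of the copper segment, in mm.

|ΔL| ≈ 0.19 mm

With the walls removed the bar would change length by δ_free = Σ αᵢΔT Lᵢ = 11×10⁻⁶×156×650 + 16.7×10⁻⁶×156×700 = 2.939 mm.
Since the ends are fixed, an axial force P builds up, equal in every segment, with P · Σ Lᵢ/(AᵢEᵢ) = δ_free.
Σ Lᵢ/(AᵢEᵢ) = 650/(1500×114×10³) + 700/(1325×111×10³) = 8.561×10⁻⁶ mm/N.
P = 2.939 / 8.561×10⁻⁶ = 343300 N = 343.3 kN, compressive.
For the copper segment, free thermal change = 16.7×10⁻⁶×156×700 = 1.824 mm and elastic change from P = 343300×700/(1325×111×10³) = 1.634 mm; these oppose, so the net change is 0.19 mm (segment lengthens).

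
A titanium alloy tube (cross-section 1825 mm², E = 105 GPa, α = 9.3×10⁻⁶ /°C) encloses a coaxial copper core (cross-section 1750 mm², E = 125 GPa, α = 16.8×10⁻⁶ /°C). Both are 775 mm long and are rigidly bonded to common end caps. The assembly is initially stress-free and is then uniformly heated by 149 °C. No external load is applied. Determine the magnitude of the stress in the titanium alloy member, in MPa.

σ ≈ 62.5 MPa (tensile)

Equilibrium of a rigid end plate with no external load gives equal and opposite internal forces ±P in the two members. Since α_{copper} > α_{titanium alloy}, heating drives the copper into compression and the titanium alloy into tension.
Setting the final lengths equal and cancelling L: (α₁ − α₂)ΔT = P/(A₁E₁) + P/(A₂E₂).
|α₁ − α₂|·ΔT = 7.5×10⁻⁶ × 149 = 0.001118.
1/(A₁E₁) + 1/(A₂E₂) = 1/(1825×105×10³) + 1/(1750×125×10³) = 9.79×10⁻⁹ N⁻¹.
P = 0.001118 / 9.79×10⁻⁹ = 114100 N = 114.1 kN.
σ_{titanium alloy} = P/A₁ = 114100/1825 = 62.55 MPa, tensile.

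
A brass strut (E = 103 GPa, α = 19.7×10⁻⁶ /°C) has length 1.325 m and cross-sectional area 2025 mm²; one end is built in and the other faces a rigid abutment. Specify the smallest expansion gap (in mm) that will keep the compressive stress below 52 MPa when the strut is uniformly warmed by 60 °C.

With no wall the strut would lengthen by αΔT L = 19.7×10⁻⁶ × 60 × 1325 = 1.566 mm.
A stress of 52 MPa corresponds to the wall pushing the strut back by σL/E = 52×1325/(103×10³) = 0.6689 mm.
The gap must absorb the remainder: g_min = 1.566 − 0.6689 = 0.8972 mm.

g ≈ 0.897 mm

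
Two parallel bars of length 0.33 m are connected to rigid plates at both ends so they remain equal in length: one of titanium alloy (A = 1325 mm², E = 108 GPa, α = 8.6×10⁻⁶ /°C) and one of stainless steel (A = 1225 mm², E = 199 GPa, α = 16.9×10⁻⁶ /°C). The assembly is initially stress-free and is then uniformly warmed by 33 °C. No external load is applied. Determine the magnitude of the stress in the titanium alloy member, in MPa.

σ ≈ 18.6 MPa (tensile)

The stainless steel has the larger α, so on heating it would change length more than the titanium alloy if both were free. The rigid plates force a common final length, so the stainless steel is put into compression and the titanium alloy into tension, with equal and opposite forces P (no external load).
Equating the net (thermal + elastic) strains gives |α₁ − α₂|·ΔT = P·[1/(A₁E₁) + 1/(A₂E₂)].
|α₁ − α₂|·ΔT = 8.3×10⁻⁶ × 33 = 0.0002739.
1/(A₁E₁) + 1/(A₂E₂) = 1/(1325×108×10³) + 1/(1225×199×10³) = 1.109×10⁻⁸ N⁻¹.
So P = 0.0002739 / 1.109×10⁻⁸ = 24.7 kN.
σ_{titanium alloy} = P/A₁ = 24700/1325 = 18.64 MPa, tensile.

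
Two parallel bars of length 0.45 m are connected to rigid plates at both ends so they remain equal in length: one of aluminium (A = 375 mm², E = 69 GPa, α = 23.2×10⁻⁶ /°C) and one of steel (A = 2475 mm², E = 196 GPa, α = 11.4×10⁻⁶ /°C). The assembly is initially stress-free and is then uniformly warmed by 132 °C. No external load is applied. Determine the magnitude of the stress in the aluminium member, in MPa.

σ ≈ 102 MPa (compressive)

Equilibrium of a rigid end plate with no external load gives equal and opposite internal forces ±P in the two members. Since α_{aluminium} > α_{steel}, heating drives the aluminium into compression and the steel into tension.
Setting the final lengths equal and cancelling L: (α₁ − α₂)ΔT = P/(A₁E₁) + P/(A₂E₂).
|α₁ − α₂|·ΔT = 11.8×10⁻⁶ × 132 = 0.001558.
1/(A₁E₁) + 1/(A₂E₂) = 1/(375×69×10³) + 1/(2475×196×10³) = 4.071×10⁻⁸ N⁻¹.
P = 0.001558 / 4.071×10⁻⁸ = 38260 N = 38.26 kN.
σ_{aluminium} = P/A₁ = 38260/375 = 102 MPa, compressive.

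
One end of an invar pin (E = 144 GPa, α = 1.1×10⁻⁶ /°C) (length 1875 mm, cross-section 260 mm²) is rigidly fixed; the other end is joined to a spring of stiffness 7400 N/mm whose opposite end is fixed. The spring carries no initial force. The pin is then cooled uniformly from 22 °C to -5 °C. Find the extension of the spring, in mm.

δ ≈ 0.0406 mm

The unrestrained thermal change is αΔT L = 1.1×10⁻⁶ × 27 × 1875 = 0.05569 mm.
With a force P in the spring, the elastic change of the pin is PL/(AE) and that of the spring is P/k; compatibility requires their sum to equal δ_free.
P [ L/(AE) + 1/k ] = δ_free → P [ 1875/(260×144×10³) + 1/(7400) ] = 0.05569.
P = 0.05569 / 0.0001852 = 300.7 N.
Spring extension = P/k = 300.7/(7400) = 0.04063 mm.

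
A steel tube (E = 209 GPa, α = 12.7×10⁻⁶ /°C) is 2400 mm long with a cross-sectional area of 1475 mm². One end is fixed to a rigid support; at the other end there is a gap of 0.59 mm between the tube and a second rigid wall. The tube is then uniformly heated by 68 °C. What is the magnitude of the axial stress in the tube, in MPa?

σ ≈ 129 MPa (compressive)

If the wall were absent the tube would grow by αΔT L = 12.7×10⁻⁶ × 68 × 2400 = 2.073 mm.
The gap closes (δ_free > 0.59 mm) and the wall then resists a further 2.073 − 0.59 = 1.483 mm of expansion.
Compatibility: PL/(AE) = 1.483 mm, so σ = P/A = E × (1.483/2400) = 129.1 MPa.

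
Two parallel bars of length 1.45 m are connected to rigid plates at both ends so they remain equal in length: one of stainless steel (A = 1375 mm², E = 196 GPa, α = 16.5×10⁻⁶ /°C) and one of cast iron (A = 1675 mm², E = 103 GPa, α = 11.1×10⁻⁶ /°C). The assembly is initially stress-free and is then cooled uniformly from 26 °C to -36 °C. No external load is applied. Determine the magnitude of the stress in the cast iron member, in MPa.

The stainless steel has the larger α, so on cooling it would change length more than the cast iron if both were free. The rigid plates force a common final length, so the stainless steel is put into tension and the cast iron into compression, with equal and opposite forces P (no external load).
Equating the net (thermal + elastic) strains gives |α₁ − α₂|·ΔT = P·[1/(A₁E₁) + 1/(A₂E₂)].
|α₁ − α₂|·ΔT = 5.4×10⁻⁶ × 62 = 0.0003348.
1/(A₁E₁) + 1/(A₂E₂) = 1/(1375×196×10³) + 1/(1675×103×10³) = 9.507×10⁻⁹ N⁻¹.
P = 0.0003348 / 9.507×10⁻⁹ = 35220 N = 35.22 kN.
σ_{cast iron} = P/A₂ = 35220/1675 = 21.02 MPa, compressive.

σ ≈ 21 MPa (compressive)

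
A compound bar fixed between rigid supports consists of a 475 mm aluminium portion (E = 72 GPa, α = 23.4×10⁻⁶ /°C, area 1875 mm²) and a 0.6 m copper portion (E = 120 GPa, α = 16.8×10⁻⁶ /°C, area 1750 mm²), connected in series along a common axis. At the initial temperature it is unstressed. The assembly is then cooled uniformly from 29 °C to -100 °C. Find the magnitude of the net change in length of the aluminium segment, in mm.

|ΔL| ≈ 0.0751 mm

Free thermal contraction of the whole bar: Σ αᵢΔT Lᵢ = 23.4×10⁻⁶×129×475 + 16.8×10⁻⁶×129×600 = 2.734 mm.
The walls prevent any net length change, so an axial force P (same in every segment) develops. Compatibility: P · Σ Lᵢ/(AᵢEᵢ) = δ_free.
The series flexibility is Σ Lᵢ/(AᵢEᵢ) = 475/(1875×72×10³) + 600/(1750×120×10³) = 6.376×10⁻⁶ mm/N.
So P = 2.734 / 6.376×10⁻⁶ = 428.8 kN, tensile.
For the aluminium segment, free thermal change = 23.4×10⁻⁶×129×475 = 1.434 mm and elastic change from P = 428800×475/(1875×72×10³) = 1.509 mm; these oppose, so the net change is 0.0751 mm (segment lengthens).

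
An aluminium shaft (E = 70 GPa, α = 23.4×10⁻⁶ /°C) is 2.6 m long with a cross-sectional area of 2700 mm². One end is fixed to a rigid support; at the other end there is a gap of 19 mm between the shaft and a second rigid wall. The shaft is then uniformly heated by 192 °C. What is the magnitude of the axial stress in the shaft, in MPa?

σ ≈ 0 MPa

Free thermal elongation = αΔT L = 23.4×10⁻⁶ × 192 × 2600 = 11.68 mm.
Since δ_free = 11.7 mm is less than the 19 mm gap, the shaft never touches the wall. No axial force develops.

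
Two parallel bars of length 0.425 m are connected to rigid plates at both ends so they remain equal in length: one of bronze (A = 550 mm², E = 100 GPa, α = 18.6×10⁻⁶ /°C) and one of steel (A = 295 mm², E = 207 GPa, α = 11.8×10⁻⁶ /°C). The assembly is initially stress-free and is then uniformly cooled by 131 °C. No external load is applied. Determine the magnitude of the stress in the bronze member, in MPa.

The bronze has the larger α, so on cooling it would change length more than the steel if both were free. The rigid plates force a common final length, so the bronze is put into tension and the steel into compression, with equal and opposite forces P (no external load).
Setting the final lengths equal and cancelling L: (α₁ − α₂)ΔT = P/(A₁E₁) + P/(A₂E₂).
|α₁ − α₂|·ΔT = 6.8×10⁻⁶ × 131 = 0.0008908.
1/(A₁E₁) + 1/(A₂E₂) = 1/(550×100×10³) + 1/(295×207×10³) = 3.456×10⁻⁸ N⁻¹.
P = 0.0008908 / 3.456×10⁻⁸ = 25780 N = 25.78 kN.
σ_{bronze} = P/A₁ = 25780/550 = 46.87 MPa, tensile.

σ ≈ 46.9 MPa (tensile)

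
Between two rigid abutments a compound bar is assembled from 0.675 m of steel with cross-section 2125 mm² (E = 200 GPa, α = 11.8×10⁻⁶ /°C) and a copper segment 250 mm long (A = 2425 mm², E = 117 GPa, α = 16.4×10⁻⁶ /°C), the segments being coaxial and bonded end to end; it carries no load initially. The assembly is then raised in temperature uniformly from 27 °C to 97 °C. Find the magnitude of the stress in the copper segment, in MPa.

σ ≈ 141 MPa (compressive)

With the walls removed the bar would change length by δ_free = Σ αᵢΔT Lᵢ = 11.8×10⁻⁶×70×675 + 16.4×10⁻⁶×70×250 = 0.8445 mm.
Since the ends are fixed, an axial force P builds up, equal in every segment, with P · Σ Lᵢ/(AᵢEᵢ) = δ_free.
Σ Lᵢ/(AᵢEᵢ) = 675/(2125×200×10³) + 250/(2425×117×10³) = 2.469×10⁻⁶ mm/N.
So P = 0.8445 / 2.469×10⁻⁶ = 342 kN, compressive.
σ_{copper} = P / A = 342000 / 2425 = 141 MPa.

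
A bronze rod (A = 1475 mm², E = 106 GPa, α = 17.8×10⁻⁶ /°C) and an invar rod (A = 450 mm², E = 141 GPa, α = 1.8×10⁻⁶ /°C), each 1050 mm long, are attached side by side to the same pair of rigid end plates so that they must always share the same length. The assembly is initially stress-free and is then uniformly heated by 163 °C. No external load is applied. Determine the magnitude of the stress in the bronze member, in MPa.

Both members must finish at the same length. With the larger α, the bronze tends to over-expand; the plates restrain it, putting the bronze in compression and the invar in tension. With no external load the two internal forces are equal and opposite, magnitude P.
Setting the final lengths equal and cancelling L: (α₁ − α₂)ΔT = P/(A₁E₁) + P/(A₂E₂).
|α₁ − α₂|·ΔT = 16×10⁻⁶ × 163 = 0.002608.
1/(A₁E₁) + 1/(A₂E₂) = 1/(1475×106×10³) + 1/(450×141×10³) = 2.216×10⁻⁸ N⁻¹.
P = 0.002608 / 2.216×10⁻⁸ = 117700 N = 117.7 kN.
σ_{bronze} = P/A₁ = 117700/1475 = 79.8 MPa, compressive.

σ ≈ 79.8 MPa (compressive)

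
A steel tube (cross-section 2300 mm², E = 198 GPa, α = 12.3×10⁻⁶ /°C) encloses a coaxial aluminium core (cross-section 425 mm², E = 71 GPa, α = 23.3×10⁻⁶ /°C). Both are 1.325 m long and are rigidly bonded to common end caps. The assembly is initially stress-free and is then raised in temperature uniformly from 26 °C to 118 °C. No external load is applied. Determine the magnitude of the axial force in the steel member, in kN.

P ≈ 28.6 kN (tensile in the steel)

Equilibrium of a rigid end plate with no external load gives equal and opposite internal forces ±P in the two members. Since α_{aluminium} > α_{steel}, heating drives the aluminium into compression and the steel into tension.
Equating the net (thermal + elastic) strains gives |α₁ − α₂|·ΔT = P·[1/(A₁E₁) + 1/(A₂E₂)].
|α₁ − α₂|·ΔT = 11×10⁻⁶ × 92 = 0.001012.
1/(A₁E₁) + 1/(A₂E₂) = 1/(2300×198×10³) + 1/(425×71×10³) = 3.534×10⁻⁸ N⁻¹.
P = 0.001012 / 3.534×10⁻⁸ = 28640 N = 28.64 kN.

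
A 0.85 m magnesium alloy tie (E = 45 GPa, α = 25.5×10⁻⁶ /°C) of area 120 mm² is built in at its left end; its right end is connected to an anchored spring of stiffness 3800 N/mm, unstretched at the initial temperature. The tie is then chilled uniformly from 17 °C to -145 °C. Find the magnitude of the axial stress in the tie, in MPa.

σ ≈ 69.6 MPa (tensile)

If the spring were absent the tie would shorten by αΔT L = 25.5×10⁻⁶ × 162 × 850 = 3.511 mm.
With a force P in the spring, the elastic change of the tie is PL/(AE) and that of the spring is P/k; compatibility requires their sum to equal δ_free.
P [ L/(AE) + 1/k ] = δ_free → P [ 850/(120×45×10³) + 1/(3800) ] = 3.511.
P = 3.511 / 0.0004206 = 8349 N.
σ = P/A = 8349/120 = 69.58 MPa.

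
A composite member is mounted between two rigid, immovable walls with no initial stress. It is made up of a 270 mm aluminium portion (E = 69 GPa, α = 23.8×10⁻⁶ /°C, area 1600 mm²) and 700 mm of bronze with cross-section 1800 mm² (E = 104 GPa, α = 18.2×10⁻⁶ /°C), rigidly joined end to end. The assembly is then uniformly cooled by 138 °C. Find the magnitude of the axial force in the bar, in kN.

P ≈ 428 kN (tensile)

If the supports were absent, the total length change would be Σ αᵢΔT Lᵢ = 23.8×10⁻⁶×138×270 + 18.2×10⁻⁶×138×700 = 2.645 mm.
Since the ends are fixed, an axial force P builds up, equal in every segment, with P · Σ Lᵢ/(AᵢEᵢ) = δ_free.
The series flexibility is Σ Lᵢ/(AᵢEᵢ) = 270/(1600×69×10³) + 700/(1800×104×10³) = 6.185×10⁻⁶ mm/N.
P = 2.645 / 6.185×10⁻⁶ = 427600 N = 427.6 kN, tensile.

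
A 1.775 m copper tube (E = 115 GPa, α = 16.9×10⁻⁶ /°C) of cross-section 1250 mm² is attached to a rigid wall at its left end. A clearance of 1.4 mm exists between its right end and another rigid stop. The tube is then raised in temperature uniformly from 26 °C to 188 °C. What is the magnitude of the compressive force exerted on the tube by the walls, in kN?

Unrestrained expansion: δ_free = αΔT L = 16.9×10⁻⁶ × 162 × 1775 = 4.86 mm.
The gap closes (δ_free > 1.4 mm) and the wall then resists a further 4.86 − 1.4 = 3.46 mm of expansion.
That suppressed elongation corresponds to σ = E·Δ/L = 115×10³ × 3.46/1775 = 224.1 MPa.
P = σA = 224.1 × 1250 = 280.2 kN.

P ≈ 280 kN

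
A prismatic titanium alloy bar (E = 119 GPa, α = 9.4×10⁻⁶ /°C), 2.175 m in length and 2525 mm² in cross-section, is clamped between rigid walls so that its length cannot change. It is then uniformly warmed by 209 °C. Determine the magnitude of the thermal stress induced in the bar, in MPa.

The supports are rigid, so the total axial strain is zero. The restrained thermal strain is ε = αΔT = 9.4×10⁻⁶ × 209 = 1964.6×10⁻⁶.
σ = EαΔT = 119×10³ × 9.4×10⁻⁶ × 209 = 233.8 MPa (compressive; the bar is trying to expand).

σ ≈ 234 MPa (compressive)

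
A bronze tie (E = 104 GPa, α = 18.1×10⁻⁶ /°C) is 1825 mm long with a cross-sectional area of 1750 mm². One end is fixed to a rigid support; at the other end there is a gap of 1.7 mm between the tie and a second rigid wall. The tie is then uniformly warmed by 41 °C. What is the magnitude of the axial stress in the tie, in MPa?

σ ≈ 0 MPa

If the wall were absent the tie would grow by αΔT L = 18.1×10⁻⁶ × 41 × 1825 = 1.354 mm.
This is smaller than the 1.7 mm clearance, so the tie expands freely without reaching the stop — the stress is zero.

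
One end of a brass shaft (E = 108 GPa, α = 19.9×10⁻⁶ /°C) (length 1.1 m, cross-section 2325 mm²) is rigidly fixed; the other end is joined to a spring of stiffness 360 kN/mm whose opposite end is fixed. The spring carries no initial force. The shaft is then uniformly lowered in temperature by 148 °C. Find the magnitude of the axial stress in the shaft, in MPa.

σ ≈ 195 MPa (tensile)

If the spring were absent the shaft would shorten by αΔT L = 19.9×10⁻⁶ × 148 × 1100 = 3.24 mm.
With a force P in the spring, the elastic change of the shaft is PL/(AE) and that of the spring is P/k; compatibility requires their sum to equal δ_free.
P [ L/(AE) + 1/k ] = δ_free → P [ 1100/(2325×108×10³) + 1/(360×10³) ] = 3.24.
P = 3.24 / 7.159×10⁻⁶ = 452600 N.
σ = P/A = 452600/2325 = 194.7 MPa.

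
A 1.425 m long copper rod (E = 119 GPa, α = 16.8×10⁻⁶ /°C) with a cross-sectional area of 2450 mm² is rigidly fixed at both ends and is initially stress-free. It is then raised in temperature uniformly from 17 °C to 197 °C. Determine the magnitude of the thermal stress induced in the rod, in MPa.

With length fixed, the mechanical strain must cancel the thermal strain αΔT = 16.8×10⁻⁶ × 180 = 3024×10⁻⁶.
σ = EαΔT = 119×10³ × 16.8×10⁻⁶ × 180 = 359.9 MPa (compressive; the rod is trying to expand).

σ ≈ 360 MPa (compressive)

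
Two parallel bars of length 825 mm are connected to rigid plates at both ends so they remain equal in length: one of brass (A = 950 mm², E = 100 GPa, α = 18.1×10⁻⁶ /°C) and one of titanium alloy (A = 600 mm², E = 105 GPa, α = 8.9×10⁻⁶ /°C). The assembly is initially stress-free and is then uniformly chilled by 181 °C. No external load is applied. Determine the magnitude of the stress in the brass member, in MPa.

σ ≈ 66.4 MPa (tensile)

Equilibrium of a rigid end plate with no external load gives equal and opposite internal forces ±P in the two members. Since α_{brass} > α_{titanium alloy}, cooling drives the brass into tension and the titanium alloy into compression.
Setting the final lengths equal and cancelling L: (α₁ − α₂)ΔT = P/(A₁E₁) + P/(A₂E₂).
|α₁ − α₂|·ΔT = 9.2×10⁻⁶ × 181 = 0.001665.
1/(A₁E₁) + 1/(A₂E₂) = 1/(950×100×10³) + 1/(600×105×10³) = 2.64×10⁻⁸ N⁻¹.
P = 0.001665 / 2.64×10⁻⁸ = 63080 N = 63.08 kN.
σ_{brass} = P/A₁ = 63080/950 = 66.4 MPa, tensile.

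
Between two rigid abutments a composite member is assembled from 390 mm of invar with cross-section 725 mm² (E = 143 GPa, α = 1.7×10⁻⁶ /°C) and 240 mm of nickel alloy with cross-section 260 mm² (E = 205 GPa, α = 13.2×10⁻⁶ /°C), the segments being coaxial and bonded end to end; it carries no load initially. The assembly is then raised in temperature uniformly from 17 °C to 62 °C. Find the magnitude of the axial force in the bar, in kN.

With the walls removed the bar would change length by δ_free = Σ αᵢΔT Lᵢ = 1.7×10⁻⁶×45×390 + 13.2×10⁻⁶×45×240 = 0.1724 mm.
The walls prevent any net length change, so an axial force P (same in every segment) develops. Compatibility: P · Σ Lᵢ/(AᵢEᵢ) = δ_free.
The series flexibility is Σ Lᵢ/(AᵢEᵢ) = 390/(725×143×10³) + 240/(260×205×10³) = 8.265×10⁻⁶ mm/N.
P = 0.1724 / 8.265×10⁻⁶ = 20860 N = 20.86 kN, compressive.

P ≈ 20.9 kN (compressive)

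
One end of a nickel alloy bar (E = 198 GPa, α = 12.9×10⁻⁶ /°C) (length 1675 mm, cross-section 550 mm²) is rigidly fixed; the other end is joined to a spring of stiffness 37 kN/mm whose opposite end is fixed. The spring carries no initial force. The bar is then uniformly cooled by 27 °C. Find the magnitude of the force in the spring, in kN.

If the spring were absent the bar would shorten by αΔT L = 12.9×10⁻⁶ × 27 × 1675 = 0.5834 mm.
Let P be the tensile force in the spring. The bar extends elastically by PL/(AE) and the spring stretches by P/k; together these equal δ_free.
P [ L/(AE) + 1/k ] = δ_free → P [ 1675/(550×198×10³) + 1/(37×10³) ] = 0.5834.
P = 0.5834 / 4.241×10⁻⁵ = 13760 N.

P ≈ 13.8 kN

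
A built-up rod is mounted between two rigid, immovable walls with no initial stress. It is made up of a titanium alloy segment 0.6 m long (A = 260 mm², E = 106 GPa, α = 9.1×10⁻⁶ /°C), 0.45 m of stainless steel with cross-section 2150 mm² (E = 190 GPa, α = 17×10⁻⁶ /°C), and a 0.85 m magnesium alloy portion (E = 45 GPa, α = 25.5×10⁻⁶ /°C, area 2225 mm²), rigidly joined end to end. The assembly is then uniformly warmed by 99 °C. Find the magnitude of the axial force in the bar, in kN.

With the walls removed the bar would change length by δ_free = Σ αᵢΔT Lᵢ = 9.1×10⁻⁶×99×600 + 17×10⁻⁶×99×450 + 25.5×10⁻⁶×99×850 = 3.444 mm.
The rigid supports impose zero overall length change; the single axial force P common to all segments must satisfy P Σ Lᵢ/(AᵢEᵢ) = δ_free.
Σ Lᵢ/(AᵢEᵢ) = 600/(260×106×10³) + 450/(2150×190×10³) + 850/(2225×45×10³) = 3.136×10⁻⁵ mm/N.
So P = 3.444 / 3.136×10⁻⁵ = 109.8 kN, compressive.

P ≈ 110 kN (compressive)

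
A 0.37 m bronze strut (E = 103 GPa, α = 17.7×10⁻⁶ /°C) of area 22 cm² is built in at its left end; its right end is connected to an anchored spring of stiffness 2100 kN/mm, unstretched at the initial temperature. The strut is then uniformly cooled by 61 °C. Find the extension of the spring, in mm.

δ ≈ 0.0902 mm

Free thermal contraction: δ_free = αΔT L = 17.7×10⁻⁶ × 61 × 370 = 0.3995 mm.
With a force P in the spring, the elastic change of the strut is PL/(AE) and that of the spring is P/k; compatibility requires their sum to equal δ_free.
So P = δ_free / [L/(AE) + 1/k] = 0.3995 / [ 370/(2200×103×10³) + 1/(2100×10³) ].
P = 0.3995 / 2.109×10⁻⁶ = 189400 N.
Spring extension = P/k = 189400/(2100×10³) = 0.0902 mm.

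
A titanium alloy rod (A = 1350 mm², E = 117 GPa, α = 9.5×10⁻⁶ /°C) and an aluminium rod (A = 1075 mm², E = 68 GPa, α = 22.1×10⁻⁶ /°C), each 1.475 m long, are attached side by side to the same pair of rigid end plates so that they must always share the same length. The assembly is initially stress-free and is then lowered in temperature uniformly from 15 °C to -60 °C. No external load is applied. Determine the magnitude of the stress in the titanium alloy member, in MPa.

σ ≈ 35 MPa (compressive)

Equilibrium of a rigid end plate with no external load gives equal and opposite internal forces ±P in the two members. Since α_{aluminium} > α_{titanium alloy}, cooling drives the aluminium into tension and the titanium alloy into compression.
Compatibility of the two members (thermal + elastic change equal): (α₁ − α₂)ΔT = P·[1/(A₁E₁) + 1/(A₂E₂)].
|α₁ − α₂|·ΔT = 12.6×10⁻⁶ × 75 = 0.000945.
1/(A₁E₁) + 1/(A₂E₂) = 1/(1350×117×10³) + 1/(1075×68×10³) = 2.001×10⁻⁸ N⁻¹.
So P = 0.000945 / 2.001×10⁻⁸ = 47.22 kN.
σ_{titanium alloy} = P/A₁ = 47220/1350 = 34.98 MPa, compressive.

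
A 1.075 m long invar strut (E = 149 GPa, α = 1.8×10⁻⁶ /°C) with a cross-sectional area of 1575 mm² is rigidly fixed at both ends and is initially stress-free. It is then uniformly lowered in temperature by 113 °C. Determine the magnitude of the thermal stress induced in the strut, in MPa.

With length fixed, the mechanical strain must cancel the thermal strain αΔT = 1.8×10⁻⁶ × 113 = 203.4×10⁻⁶.
σ = EαΔT = 149×10³ × 1.8×10⁻⁶ × 113 = 30.31 MPa (tensile; the strut is trying to contract).

σ ≈ 30.3 MPa (tensile)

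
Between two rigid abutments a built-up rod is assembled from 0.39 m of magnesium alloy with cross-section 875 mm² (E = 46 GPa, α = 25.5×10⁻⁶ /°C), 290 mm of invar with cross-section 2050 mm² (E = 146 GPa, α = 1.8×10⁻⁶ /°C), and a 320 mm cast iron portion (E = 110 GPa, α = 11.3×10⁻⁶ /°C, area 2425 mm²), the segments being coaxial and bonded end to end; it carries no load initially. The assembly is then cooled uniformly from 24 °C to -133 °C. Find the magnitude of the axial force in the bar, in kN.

With the walls removed the bar would change length by δ_free = Σ αᵢΔT Lᵢ = 25.5×10⁻⁶×157×390 + 1.8×10⁻⁶×157×290 + 11.3×10⁻⁶×157×320 = 2.211 mm.
The rigid supports impose zero overall length change; the single axial force P common to all segments must satisfy P Σ Lᵢ/(AᵢEᵢ) = δ_free.
Σ Lᵢ/(AᵢEᵢ) = 390/(875×46×10³) + 290/(2050×146×10³) + 320/(2425×110×10³) = 1.186×10⁻⁵ mm/N.
So P = 2.211 / 1.186×10⁻⁵ = 186.5 kN, tensile.

P ≈ 186 kN (tensile)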